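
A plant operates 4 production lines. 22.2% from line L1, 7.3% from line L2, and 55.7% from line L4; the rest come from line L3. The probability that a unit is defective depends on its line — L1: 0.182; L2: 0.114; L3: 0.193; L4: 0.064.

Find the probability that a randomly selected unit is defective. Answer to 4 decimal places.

P(L3) = 1 − (0.222 + 0.073 + 0.557) = 0.148.
By the law of total probability,
P(D) = P(D|L1)·P(L1) + P(D|L2)·P(L2) + P(D|L3)·P(L3) + P(D|L4)·P(L4)
      = 0.182·0.222 + 0.114·0.073 + 0.193·0.148 + 0.064·0.557
      = 0.040404 + 0.008322 + 0.028564 + 0.035648 = 0.112938

P(D) ≈ 0.1129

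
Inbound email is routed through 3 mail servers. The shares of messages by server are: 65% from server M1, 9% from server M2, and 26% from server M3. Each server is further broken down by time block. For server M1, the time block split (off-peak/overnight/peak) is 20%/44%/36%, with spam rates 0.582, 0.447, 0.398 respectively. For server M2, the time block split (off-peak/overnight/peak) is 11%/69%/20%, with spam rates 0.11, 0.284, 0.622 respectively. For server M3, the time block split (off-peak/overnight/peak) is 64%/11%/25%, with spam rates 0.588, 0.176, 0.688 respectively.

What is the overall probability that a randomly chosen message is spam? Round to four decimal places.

P(S|M1) = 0.2·0.582 + 0.44·0.447 + 0.36·0.398 = 0.1164 + 0.19668 + 0.14328 = 0.45636
P(S|M2) = 0.11·0.11 + 0.69·0.284 + 0.2·0.622 = 0.0121 + 0.19596 + 0.1244 = 0.33246
P(S|M3) = 0.64·0.588 + 0.11·0.176 + 0.25·0.688 = 0.37632 + 0.01936 + 0.172 = 0.56768
By total probability over the outer partition,
P(S) = 0.65·0.45636 + 0.09·0.33246 + 0.26·0.56768
      = 0.296634 + 0.0299214 + 0.1475968 = 0.4741522

0.4742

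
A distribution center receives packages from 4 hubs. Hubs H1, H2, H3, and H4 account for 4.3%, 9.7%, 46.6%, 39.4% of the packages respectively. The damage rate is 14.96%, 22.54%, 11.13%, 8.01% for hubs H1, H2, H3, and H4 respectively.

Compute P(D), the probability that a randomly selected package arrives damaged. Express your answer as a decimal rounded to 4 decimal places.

By the law of total probability,
P(D) = P(D|H1)·P(H1) + P(D|H2)·P(H2) + P(D|H3)·P(H3) + P(D|H4)·P(H4)
      = 0.1496·0.043 + 0.2254·0.097 + 0.1113·0.466 + 0.0801·0.394
      = 0.0064328 + 0.0218638 + 0.0518658 + 0.0315594 = 0.1117218

P(D) ≈ 0.1117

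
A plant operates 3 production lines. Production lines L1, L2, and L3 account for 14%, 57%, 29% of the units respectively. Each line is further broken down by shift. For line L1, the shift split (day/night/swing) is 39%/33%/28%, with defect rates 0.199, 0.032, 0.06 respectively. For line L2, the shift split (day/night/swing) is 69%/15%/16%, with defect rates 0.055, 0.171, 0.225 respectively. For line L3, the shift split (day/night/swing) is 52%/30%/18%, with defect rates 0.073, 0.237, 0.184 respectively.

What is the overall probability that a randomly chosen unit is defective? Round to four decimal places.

0.1127

P(D|L1) = 0.39·0.199 + 0.33·0.032 + 0.28·0.06 = 0.07761 + 0.01056 + 0.0168 = 0.10497
P(D|L2) = 0.69·0.055 + 0.15·0.171 + 0.16·0.225 = 0.03795 + 0.02565 + 0.036 = 0.0996
P(D|L3) = 0.52·0.073 + 0.3·0.237 + 0.18·0.184 = 0.03796 + 0.0711 + 0.03312 = 0.14218
By total probability over the outer partition,
P(D) = 0.14·0.10497 + 0.57·0.0996 + 0.29·0.14218
      = 0.0146958 + 0.056772 + 0.0412322 = 0.1127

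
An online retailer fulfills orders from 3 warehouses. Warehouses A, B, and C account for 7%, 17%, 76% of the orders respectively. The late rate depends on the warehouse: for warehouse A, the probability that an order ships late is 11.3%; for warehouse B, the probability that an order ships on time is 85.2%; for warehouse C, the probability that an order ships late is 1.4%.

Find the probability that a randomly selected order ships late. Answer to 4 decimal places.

P(L|B) = 1 − 0.852 = 0.148.
Summing over the partition,
P(L) = P(L|A)·P(A) + P(L|B)·P(B) + P(L|C)·P(C)
      = 0.113·0.07 + 0.148·0.17 + 0.014·0.76
      = 0.00791 + 0.02516 + 0.01064 = 0.04371

0.0437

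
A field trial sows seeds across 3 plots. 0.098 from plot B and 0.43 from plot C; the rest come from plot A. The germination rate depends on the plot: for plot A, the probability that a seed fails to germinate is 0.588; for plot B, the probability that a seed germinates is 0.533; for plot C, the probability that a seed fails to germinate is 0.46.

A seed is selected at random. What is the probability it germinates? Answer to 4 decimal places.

0.4789

P(A) = 1 − (0.098 + 0.43) = 0.472.
P(G|A) = 1 − 0.588 = 0.412.
P(G|C) = 1 − 0.46 = 0.54.
P(G) = P(G|A)·P(A) + P(G|B)·P(B) + P(G|C)·P(C)
      = 0.412·0.472 + 0.533·0.098 + 0.54·0.43
      = 0.194464 + 0.052234 + 0.2322 = 0.478898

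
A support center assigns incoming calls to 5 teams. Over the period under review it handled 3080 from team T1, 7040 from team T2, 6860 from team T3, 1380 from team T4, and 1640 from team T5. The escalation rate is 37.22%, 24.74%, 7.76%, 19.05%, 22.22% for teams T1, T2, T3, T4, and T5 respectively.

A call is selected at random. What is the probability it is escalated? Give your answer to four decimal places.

Total: 3080 + 7040 + 6860 + 1380 + 1640 = 20000.
P(T1) = 3080/20000 = 0.154. P(T2) = 7040/20000 = 0.352. P(T3) = 6860/20000 = 0.343. P(T4) = 1380/20000 = 0.069. P(T5) = 1640/20000 = 0.082.
P(E) = P(E|T1)·P(T1) + P(E|T2)·P(T2) + P(E|T3)·P(T3) + P(E|T4)·P(T4) + P(E|T5)·P(T5)
      = 0.3722·0.154 + 0.2474·0.352 + 0.0776·0.343 + 0.1905·0.069 + 0.2222·0.082
      = 0.0573188 + 0.0870848 + 0.0266168 + 0.0131445 + 0.0182204 = 0.2023853

0.2024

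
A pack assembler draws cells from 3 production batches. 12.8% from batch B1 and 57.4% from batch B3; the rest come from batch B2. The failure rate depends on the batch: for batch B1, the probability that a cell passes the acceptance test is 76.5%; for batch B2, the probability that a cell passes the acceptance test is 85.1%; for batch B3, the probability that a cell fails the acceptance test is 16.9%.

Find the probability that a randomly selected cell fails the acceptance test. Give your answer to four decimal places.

0.1715

P(B2) = 1 − (0.128 + 0.574) = 0.298.
P(F|B1) = 1 − 0.765 = 0.235.
P(F|B2) = 1 − 0.851 = 0.149.
By the law of total probability,
P(F) = P(F|B1)·P(B1) + P(F|B2)·P(B2) + P(F|B3)·P(B3)
      = 0.235·0.128 + 0.149·0.298 + 0.169·0.574
      = 0.03008 + 0.044402 + 0.097006 = 0.171488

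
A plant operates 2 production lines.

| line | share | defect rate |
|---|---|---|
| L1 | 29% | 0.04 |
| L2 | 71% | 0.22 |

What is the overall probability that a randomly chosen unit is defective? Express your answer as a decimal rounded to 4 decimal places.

P(D) ≈ 0.1678

P(D) = P(D|L1)·P(L1) + P(D|L2)·P(L2)
      = 0.04·0.29 + 0.22·0.71
      = 0.0116 + 0.1562 = 0.1678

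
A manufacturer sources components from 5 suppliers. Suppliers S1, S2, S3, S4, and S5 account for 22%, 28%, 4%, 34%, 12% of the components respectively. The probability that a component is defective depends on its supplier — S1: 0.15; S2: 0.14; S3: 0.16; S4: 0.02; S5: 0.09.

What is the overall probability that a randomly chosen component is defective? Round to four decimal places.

P(D) ≈ 0.0962

By the law of total probability,
P(D) = P(D|S1)·P(S1) + P(D|S2)·P(S2) + P(D|S3)·P(S3) + P(D|S4)·P(S4) + P(D|S5)·P(S5)
      = 0.15·0.22 + 0.14·0.28 + 0.16·0.04 + 0.02·0.34 + 0.09·0.12
      = 0.033 + 0.0392 + 0.0064 + 0.0068 + 0.0108 = 0.0962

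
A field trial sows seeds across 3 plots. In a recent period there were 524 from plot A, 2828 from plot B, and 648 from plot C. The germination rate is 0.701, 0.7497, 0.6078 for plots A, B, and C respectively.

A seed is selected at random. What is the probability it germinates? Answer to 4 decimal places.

Total: 524 + 2828 + 648 = 4000.
P(A) = 524/4000 = 0.131. P(B) = 2828/4000 = 0.707. P(C) = 648/4000 = 0.162.
P(G) = P(G|A)·P(A) + P(G|B)·P(B) + P(G|C)·P(C)
      = 0.701·0.131 + 0.7497·0.707 + 0.6078·0.162
      = 0.091831 + 0.5300379 + 0.0984636 = 0.7203325

0.7203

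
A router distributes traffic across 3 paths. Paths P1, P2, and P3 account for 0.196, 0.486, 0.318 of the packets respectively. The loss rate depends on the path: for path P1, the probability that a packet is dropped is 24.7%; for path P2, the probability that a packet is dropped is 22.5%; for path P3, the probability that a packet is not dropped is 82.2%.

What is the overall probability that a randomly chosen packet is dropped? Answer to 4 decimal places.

P(L) ≈ 0.2144

P(L|P3) = 1 − 0.822 = 0.178.
P(L) = P(L|P1)·P(P1) + P(L|P2)·P(P2) + P(L|P3)·P(P3)
      = 0.247·0.196 + 0.225·0.486 + 0.178·0.318
      = 0.048412 + 0.10935 + 0.056604 = 0.214366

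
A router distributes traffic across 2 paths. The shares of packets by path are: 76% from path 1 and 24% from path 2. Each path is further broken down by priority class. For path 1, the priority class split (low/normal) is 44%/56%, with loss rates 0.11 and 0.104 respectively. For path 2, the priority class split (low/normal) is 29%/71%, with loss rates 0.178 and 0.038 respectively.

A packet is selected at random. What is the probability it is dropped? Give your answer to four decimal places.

P(L) ≈ 0.0999

P(L|1) = 0.44·0.11 + 0.56·0.104 = 0.0484 + 0.05824 = 0.10664
P(L|2) = 0.29·0.178 + 0.71·0.038 = 0.05162 + 0.02698 = 0.0786
Then overall,
P(L) = 0.76·0.10664 + 0.24·0.0786
      = 0.0810464 + 0.018864 = 0.0999104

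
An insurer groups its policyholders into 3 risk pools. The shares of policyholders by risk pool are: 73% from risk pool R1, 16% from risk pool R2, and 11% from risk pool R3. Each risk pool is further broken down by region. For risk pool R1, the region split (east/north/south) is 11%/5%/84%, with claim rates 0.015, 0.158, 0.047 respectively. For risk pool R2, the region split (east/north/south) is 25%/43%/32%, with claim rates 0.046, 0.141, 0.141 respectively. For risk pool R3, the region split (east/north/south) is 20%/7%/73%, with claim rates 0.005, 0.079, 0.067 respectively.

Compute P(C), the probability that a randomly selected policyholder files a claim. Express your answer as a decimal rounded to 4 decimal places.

P(C|R1) = 0.11·0.015 + 0.05·0.158 + 0.84·0.047 = 0.00165 + 0.0079 + 0.03948 = 0.04903
P(C|R2) = 0.25·0.046 + 0.43·0.141 + 0.32·0.141 = 0.0115 + 0.06063 + 0.04512 = 0.11725
P(C|R3) = 0.2·0.005 + 0.07·0.079 + 0.73·0.067 = 0.001 + 0.00553 + 0.04891 = 0.05544
Then overall,
P(C) = 0.73·0.04903 + 0.16·0.11725 + 0.11·0.05544
      = 0.0357919 + 0.01876 + 0.0060984 = 0.0606503

0.0607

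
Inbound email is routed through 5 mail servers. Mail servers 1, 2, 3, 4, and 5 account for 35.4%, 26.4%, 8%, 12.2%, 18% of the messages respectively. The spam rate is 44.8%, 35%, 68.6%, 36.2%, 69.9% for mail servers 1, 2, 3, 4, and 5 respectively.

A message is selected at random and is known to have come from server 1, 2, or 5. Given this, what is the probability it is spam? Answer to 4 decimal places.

Let J = {1, 2, 5}.
P(J) = 0.354 + 0.264 + 0.18 = 0.798.
P(S ∩ J) = 0.448·0.354 + 0.35·0.264 + 0.699·0.18 = 0.158592 + 0.0924 + 0.12582 = 0.376812.
P(S | J) = 0.376812 / 0.798 = 0.472195…

P(S|J) ≈ 0.4722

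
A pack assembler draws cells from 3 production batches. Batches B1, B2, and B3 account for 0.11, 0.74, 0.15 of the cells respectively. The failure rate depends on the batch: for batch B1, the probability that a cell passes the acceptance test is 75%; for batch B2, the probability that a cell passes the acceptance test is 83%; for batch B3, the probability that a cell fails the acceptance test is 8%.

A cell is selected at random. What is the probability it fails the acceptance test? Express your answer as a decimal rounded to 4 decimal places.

0.1653

P(F|B1) = 1 − 0.75 = 0.25.
P(F|B2) = 1 − 0.83 = 0.17.
P(F) = P(F|B1)·P(B1) + P(F|B2)·P(B2) + P(F|B3)·P(B3)
      = 0.25·0.11 + 0.17·0.74 + 0.08·0.15
      = 0.0275 + 0.1258 + 0.012 = 0.1653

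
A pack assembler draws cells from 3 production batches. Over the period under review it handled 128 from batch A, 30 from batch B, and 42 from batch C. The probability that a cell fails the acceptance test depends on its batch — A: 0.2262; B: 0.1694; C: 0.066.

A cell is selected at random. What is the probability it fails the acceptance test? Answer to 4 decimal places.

Total: 128 + 30 + 42 = 200.
P(A) = 128/200 = 0.64. P(B) = 30/200 = 0.15. P(C) = 42/200 = 0.21.
P(F) = P(F|A)·P(A) + P(F|B)·P(B) + P(F|C)·P(C)
      = 0.2262·0.64 + 0.1694·0.15 + 0.066·0.21
      = 0.144768 + 0.02541 + 0.01386 = 0.184038

0.1840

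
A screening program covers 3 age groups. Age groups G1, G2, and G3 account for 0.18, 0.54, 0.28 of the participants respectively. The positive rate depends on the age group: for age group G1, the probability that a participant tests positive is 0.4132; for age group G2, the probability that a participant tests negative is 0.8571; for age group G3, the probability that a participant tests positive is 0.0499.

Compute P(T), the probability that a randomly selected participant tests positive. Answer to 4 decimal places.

0.1655

P(T|G2) = 1 − 0.8571 = 0.1429.
P(T) = P(T|G1)·P(G1) + P(T|G2)·P(G2) + P(T|G3)·P(G3)
      = 0.4132·0.18 + 0.1429·0.54 + 0.0499·0.28
      = 0.074376 + 0.077166 + 0.013972 = 0.165514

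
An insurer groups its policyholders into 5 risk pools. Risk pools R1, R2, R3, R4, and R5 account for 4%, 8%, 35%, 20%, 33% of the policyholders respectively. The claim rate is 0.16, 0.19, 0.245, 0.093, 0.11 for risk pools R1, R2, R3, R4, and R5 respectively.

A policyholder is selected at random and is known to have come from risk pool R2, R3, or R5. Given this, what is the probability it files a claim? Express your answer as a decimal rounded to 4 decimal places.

Let S = {R2, R3, R5}.
P(S) = 0.08 + 0.35 + 0.33 = 0.76.
P(C ∩ S) = 0.19·0.08 + 0.245·0.35 + 0.11·0.33 = 0.0152 + 0.08575 + 0.0363 = 0.13725.
P(C | S) = 0.13725 / 0.76 = 0.180592…

P(C|S) ≈ 0.1806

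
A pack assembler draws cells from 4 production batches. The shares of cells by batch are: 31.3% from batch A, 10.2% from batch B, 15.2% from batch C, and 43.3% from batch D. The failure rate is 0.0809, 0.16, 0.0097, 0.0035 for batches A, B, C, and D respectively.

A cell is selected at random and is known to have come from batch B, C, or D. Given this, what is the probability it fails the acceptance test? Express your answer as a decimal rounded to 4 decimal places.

Let S = {B, C, D}.
P(S) = 0.102 + 0.152 + 0.433 = 0.687.
P(F ∩ S) = 0.16·0.102 + 0.0097·0.152 + 0.0035·0.433 = 0.01632 + 0.0014744 + 0.0015155 = 0.0193099.
P(F | S) = 0.0193099 / 0.687 = 0.028108…

P(F|S) ≈ 0.0281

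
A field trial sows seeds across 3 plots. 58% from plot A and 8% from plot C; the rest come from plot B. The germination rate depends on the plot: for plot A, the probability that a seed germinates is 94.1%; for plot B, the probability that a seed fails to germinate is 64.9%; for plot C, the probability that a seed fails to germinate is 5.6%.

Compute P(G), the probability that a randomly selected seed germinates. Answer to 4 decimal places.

P(G) ≈ 0.7406

P(B) = 1 − (0.58 + 0.08) = 0.34.
P(G|B) = 1 − 0.649 = 0.351.
P(G|C) = 1 − 0.056 = 0.944.
Using total probability over the partition,
P(G) = P(G|A)·P(A) + P(G|B)·P(B) + P(G|C)·P(C)
      = 0.941·0.58 + 0.351·0.34 + 0.944·0.08
      = 0.54578 + 0.11934 + 0.07552 = 0.74064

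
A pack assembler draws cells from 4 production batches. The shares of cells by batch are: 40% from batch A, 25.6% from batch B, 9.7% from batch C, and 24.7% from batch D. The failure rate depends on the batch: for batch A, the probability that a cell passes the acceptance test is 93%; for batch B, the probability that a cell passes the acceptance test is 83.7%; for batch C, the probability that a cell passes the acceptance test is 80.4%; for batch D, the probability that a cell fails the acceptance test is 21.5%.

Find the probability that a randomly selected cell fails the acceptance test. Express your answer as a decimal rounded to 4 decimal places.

P(F|A) = 1 − 0.93 = 0.07.
P(F|B) = 1 − 0.837 = 0.163.
P(F|C) = 1 − 0.804 = 0.196.
P(F) = P(F|A)·P(A) + P(F|B)·P(B) + P(F|C)·P(C) + P(F|D)·P(D)
      = 0.07·0.4 + 0.163·0.256 + 0.196·0.097 + 0.215·0.247
      = 0.028 + 0.041728 + 0.019012 + 0.053105 = 0.141845

P(F) ≈ 0.1418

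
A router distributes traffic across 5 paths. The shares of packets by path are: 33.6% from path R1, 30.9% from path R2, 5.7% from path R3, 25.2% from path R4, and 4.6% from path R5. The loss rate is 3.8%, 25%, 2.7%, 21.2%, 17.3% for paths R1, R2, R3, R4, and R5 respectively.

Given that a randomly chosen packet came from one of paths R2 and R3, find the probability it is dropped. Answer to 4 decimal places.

Let S = {R2, R3}.
P(S) = 0.309 + 0.057 = 0.366.
P(L ∩ S) = 0.25·0.309 + 0.027·0.057 = 0.07725 + 0.001539 = 0.078789.
P(L | S) = 0.078789 / 0.366 = 0.215270…

P(L|S) ≈ 0.2153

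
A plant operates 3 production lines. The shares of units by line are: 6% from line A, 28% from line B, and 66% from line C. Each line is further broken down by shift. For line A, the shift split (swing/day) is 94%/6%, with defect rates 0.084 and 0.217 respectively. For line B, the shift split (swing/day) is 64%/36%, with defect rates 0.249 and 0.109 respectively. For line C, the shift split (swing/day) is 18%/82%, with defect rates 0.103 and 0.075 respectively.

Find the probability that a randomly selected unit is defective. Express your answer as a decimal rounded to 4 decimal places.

P(D|A) = 0.94·0.084 + 0.06·0.217 = 0.07896 + 0.01302 = 0.09198
P(D|B) = 0.64·0.249 + 0.36·0.109 = 0.15936 + 0.03924 = 0.1986
P(D|C) = 0.18·0.103 + 0.82·0.075 = 0.01854 + 0.0615 = 0.08004
Then overall,
P(D) = 0.06·0.09198 + 0.28·0.1986 + 0.66·0.08004
      = 0.0055188 + 0.055608 + 0.0528264 = 0.1139532

P(D) ≈ 0.1140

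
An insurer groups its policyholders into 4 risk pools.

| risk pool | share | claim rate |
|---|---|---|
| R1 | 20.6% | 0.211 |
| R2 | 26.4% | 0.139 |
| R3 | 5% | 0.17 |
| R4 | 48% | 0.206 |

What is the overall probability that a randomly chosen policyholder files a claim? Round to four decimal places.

P(C) ≈ 0.1875

P(C) = P(C|R1)·P(R1) + P(C|R2)·P(R2) + P(C|R3)·P(R3) + P(C|R4)·P(R4)
      = 0.211·0.206 + 0.139·0.264 + 0.17·0.05 + 0.206·0.48
      = 0.043466 + 0.036696 + 0.0085 + 0.09888 = 0.187542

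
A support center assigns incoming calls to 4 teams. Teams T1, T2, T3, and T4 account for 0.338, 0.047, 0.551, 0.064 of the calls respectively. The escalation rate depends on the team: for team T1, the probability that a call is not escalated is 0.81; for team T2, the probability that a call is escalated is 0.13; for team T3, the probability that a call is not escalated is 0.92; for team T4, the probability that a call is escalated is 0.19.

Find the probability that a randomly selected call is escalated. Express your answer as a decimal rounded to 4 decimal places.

P(E|T1) = 1 − 0.81 = 0.19.
P(E|T3) = 1 − 0.92 = 0.08.
P(E) = P(E|T1)·P(T1) + P(E|T2)·P(T2) + P(E|T3)·P(T3) + P(E|T4)·P(T4)
      = 0.19·0.338 + 0.13·0.047 + 0.08·0.551 + 0.19·0.064
      = 0.06422 + 0.00611 + 0.04408 + 0.01216 = 0.12657

P(E) ≈ 0.1266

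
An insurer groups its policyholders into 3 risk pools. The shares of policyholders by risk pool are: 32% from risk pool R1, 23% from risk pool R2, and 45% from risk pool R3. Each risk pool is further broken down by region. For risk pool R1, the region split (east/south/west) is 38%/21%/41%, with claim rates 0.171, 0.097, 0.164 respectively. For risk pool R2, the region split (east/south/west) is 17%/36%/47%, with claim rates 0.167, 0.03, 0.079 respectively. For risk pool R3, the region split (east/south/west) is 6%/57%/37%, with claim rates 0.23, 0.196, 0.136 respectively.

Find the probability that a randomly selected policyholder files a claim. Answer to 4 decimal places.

P(C|R1) = 0.38·0.171 + 0.21·0.097 + 0.41·0.164 = 0.06498 + 0.02037 + 0.06724 = 0.15259
P(C|R2) = 0.17·0.167 + 0.36·0.03 + 0.47·0.079 = 0.02839 + 0.0108 + 0.03713 = 0.07632
P(C|R3) = 0.06·0.23 + 0.57·0.196 + 0.37·0.136 = 0.0138 + 0.11172 + 0.05032 = 0.17584
By total probability over the outer partition,
P(C) = 0.32·0.15259 + 0.23·0.07632 + 0.45·0.17584
      = 0.0488288 + 0.0175536 + 0.079128 = 0.1455104

P(C) ≈ 0.1455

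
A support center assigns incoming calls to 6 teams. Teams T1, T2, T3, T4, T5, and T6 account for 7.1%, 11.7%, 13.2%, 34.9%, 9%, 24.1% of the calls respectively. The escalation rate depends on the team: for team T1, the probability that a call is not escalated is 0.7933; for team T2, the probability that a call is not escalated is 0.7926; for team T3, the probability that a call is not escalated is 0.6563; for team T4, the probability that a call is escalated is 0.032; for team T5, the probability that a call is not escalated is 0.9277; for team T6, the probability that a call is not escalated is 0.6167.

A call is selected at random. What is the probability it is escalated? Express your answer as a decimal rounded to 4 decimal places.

P(E|T1) = 1 − 0.7933 = 0.2067.
P(E|T2) = 1 − 0.7926 = 0.2074.
P(E|T3) = 1 − 0.6563 = 0.3437.
P(E|T5) = 1 − 0.9277 = 0.0723.
P(E|T6) = 1 − 0.6167 = 0.3833.
By the law of total probability,
P(E) = P(E|T1)·P(T1) + P(E|T2)·P(T2) + P(E|T3)·P(T3) + P(E|T4)·P(T4) + P(E|T5)·P(T5) + P(E|T6)·P(T6)
      = 0.2067·0.071 + 0.2074·0.117 + 0.3437·0.132 + 0.032·0.349 + 0.0723·0.09 + 0.3833·0.241
      = 0.0146757 + 0.0242658 + 0.0453684 + 0.011168 + 0.006507 + 0.0923753 = 0.1943602

P(E) ≈ 0.1944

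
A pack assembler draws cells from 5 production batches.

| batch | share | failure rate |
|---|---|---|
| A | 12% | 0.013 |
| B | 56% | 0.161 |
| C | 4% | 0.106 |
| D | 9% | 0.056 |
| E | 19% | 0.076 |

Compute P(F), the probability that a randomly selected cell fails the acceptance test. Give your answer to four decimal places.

P(F) = P(F|A)·P(A) + P(F|B)·P(B) + P(F|C)·P(C) + P(F|D)·P(D) + P(F|E)·P(E)
      = 0.013·0.12 + 0.161·0.56 + 0.106·0.04 + 0.056·0.09 + 0.076·0.19
      = 0.00156 + 0.09016 + 0.00424 + 0.00504 + 0.01444 = 0.11544

P(F) ≈ 0.1154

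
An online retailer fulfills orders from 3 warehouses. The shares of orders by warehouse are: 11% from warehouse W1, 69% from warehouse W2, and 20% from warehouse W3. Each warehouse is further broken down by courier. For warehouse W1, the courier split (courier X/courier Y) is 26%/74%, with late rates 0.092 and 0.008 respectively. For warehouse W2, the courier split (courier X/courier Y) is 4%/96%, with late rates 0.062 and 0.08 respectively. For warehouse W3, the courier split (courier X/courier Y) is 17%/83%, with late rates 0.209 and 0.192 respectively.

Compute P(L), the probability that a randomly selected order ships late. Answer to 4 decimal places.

0.0970

P(L|W1) = 0.26·0.092 + 0.74·0.008 = 0.02392 + 0.00592 = 0.02984
P(L|W2) = 0.04·0.062 + 0.96·0.08 = 0.00248 + 0.0768 = 0.07928
P(L|W3) = 0.17·0.209 + 0.83·0.192 = 0.03553 + 0.15936 = 0.19489
By total probability over the outer partition,
P(L) = 0.11·0.02984 + 0.69·0.07928 + 0.2·0.19489
      = 0.0032824 + 0.0547032 + 0.038978 = 0.0969636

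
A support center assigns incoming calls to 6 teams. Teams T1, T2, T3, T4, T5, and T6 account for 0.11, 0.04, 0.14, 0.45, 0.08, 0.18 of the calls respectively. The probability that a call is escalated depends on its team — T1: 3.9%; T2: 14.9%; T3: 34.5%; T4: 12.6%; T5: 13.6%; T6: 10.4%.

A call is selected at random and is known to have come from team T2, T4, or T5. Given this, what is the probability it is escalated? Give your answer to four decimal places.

Let S = {T2, T4, T5}.
P(S) = 0.04 + 0.45 + 0.08 = 0.57.
P(E ∩ S) = 0.149·0.04 + 0.126·0.45 + 0.136·0.08 = 0.00596 + 0.0567 + 0.01088 = 0.07354.
P(E | S) = 0.07354 / 0.57 = 0.129018…

0.1290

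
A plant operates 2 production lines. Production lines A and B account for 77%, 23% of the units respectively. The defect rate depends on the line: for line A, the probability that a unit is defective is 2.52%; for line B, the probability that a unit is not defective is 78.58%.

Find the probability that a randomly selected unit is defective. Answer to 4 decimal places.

P(D|B) = 1 − 0.7858 = 0.2142.
Summing over the partition,
P(D) = P(D|A)·P(A) + P(D|B)·P(B)
      = 0.0252·0.77 + 0.2142·0.23
      = 0.019404 + 0.049266 = 0.06867

0.0687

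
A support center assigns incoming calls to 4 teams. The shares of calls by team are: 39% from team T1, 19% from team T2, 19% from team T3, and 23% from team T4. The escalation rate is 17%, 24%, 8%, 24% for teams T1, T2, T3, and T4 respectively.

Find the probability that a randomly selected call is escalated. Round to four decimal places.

P(E) = P(E|T1)·P(T1) + P(E|T2)·P(T2) + P(E|T3)·P(T3) + P(E|T4)·P(T4)
      = 0.17·0.39 + 0.24·0.19 + 0.08·0.19 + 0.24·0.23
      = 0.0663 + 0.0456 + 0.0152 + 0.0552 = 0.1823

0.1823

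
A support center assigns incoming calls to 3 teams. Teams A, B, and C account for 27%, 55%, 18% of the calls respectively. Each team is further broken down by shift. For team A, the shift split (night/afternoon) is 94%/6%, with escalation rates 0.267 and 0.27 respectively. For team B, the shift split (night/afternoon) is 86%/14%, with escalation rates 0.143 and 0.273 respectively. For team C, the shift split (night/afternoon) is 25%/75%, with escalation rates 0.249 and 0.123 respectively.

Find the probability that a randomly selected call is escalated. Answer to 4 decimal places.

P(E) ≈ 0.1886

P(E|A) = 0.94·0.267 + 0.06·0.27 = 0.25098 + 0.0162 = 0.26718
P(E|B) = 0.86·0.143 + 0.14·0.273 = 0.12298 + 0.03822 = 0.1612
P(E|C) = 0.25·0.249 + 0.75·0.123 = 0.06225 + 0.09225 = 0.1545
By total probability over the outer partition,
P(E) = 0.27·0.26718 + 0.55·0.1612 + 0.18·0.1545
      = 0.0721386 + 0.08866 + 0.02781 = 0.1886086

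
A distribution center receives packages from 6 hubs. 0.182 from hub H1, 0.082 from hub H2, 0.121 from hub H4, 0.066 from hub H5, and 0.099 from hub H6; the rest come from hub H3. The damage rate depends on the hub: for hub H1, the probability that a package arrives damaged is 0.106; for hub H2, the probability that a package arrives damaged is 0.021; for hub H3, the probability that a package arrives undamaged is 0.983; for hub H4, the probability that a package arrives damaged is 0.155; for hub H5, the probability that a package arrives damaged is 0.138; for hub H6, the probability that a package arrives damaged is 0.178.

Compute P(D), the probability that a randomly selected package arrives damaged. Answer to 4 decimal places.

P(H3) = 1 − (0.182 + 0.082 + 0.121 + 0.066 + 0.099) = 0.45.
P(D|H3) = 1 − 0.983 = 0.017.
Using total probability over the partition,
P(D) = P(D|H1)·P(H1) + P(D|H2)·P(H2) + P(D|H3)·P(H3) + P(D|H4)·P(H4) + P(D|H5)·P(H5) + P(D|H6)·P(H6)
      = 0.106·0.182 + 0.021·0.082 + 0.017·0.45 + 0.155·0.121 + 0.138·0.066 + 0.178·0.099
      = 0.019292 + 0.001722 + 0.00765 + 0.018755 + 0.009108 + 0.017622 = 0.074149

P(D) ≈ 0.0741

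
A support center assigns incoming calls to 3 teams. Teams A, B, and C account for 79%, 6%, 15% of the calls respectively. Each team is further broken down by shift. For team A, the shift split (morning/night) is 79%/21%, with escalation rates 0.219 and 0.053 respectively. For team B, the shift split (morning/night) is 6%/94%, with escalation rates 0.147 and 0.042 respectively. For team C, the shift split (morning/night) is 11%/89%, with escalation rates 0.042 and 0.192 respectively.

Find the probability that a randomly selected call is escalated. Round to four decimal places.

P(E|A) = 0.79·0.219 + 0.21·0.053 = 0.17301 + 0.01113 = 0.18414
P(E|B) = 0.06·0.147 + 0.94·0.042 = 0.00882 + 0.03948 = 0.0483
P(E|C) = 0.11·0.042 + 0.89·0.192 = 0.00462 + 0.17088 = 0.1755
By total probability over the outer partition,
P(E) = 0.79·0.18414 + 0.06·0.0483 + 0.15·0.1755
      = 0.1454706 + 0.002898 + 0.026325 = 0.1746936

P(E) ≈ 0.1747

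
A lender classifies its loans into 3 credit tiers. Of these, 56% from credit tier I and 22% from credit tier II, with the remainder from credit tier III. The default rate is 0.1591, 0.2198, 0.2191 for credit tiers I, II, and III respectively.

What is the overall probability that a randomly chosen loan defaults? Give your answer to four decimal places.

P(D) ≈ 0.1857

P(III) = 1 − (0.56 + 0.22) = 0.22.
Using total probability over the partition,
P(D) = P(D|I)·P(I) + P(D|II)·P(II) + P(D|III)·P(III)
      = 0.1591·0.56 + 0.2198·0.22 + 0.2191·0.22
      = 0.089096 + 0.048356 + 0.048202 = 0.185654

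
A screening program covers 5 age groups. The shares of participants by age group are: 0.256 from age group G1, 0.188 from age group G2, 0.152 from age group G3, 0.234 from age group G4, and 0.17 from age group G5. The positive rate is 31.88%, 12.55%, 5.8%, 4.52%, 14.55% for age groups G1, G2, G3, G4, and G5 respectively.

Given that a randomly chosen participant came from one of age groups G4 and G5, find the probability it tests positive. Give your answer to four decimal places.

P(T|S) ≈ 0.0874

Let S = {G4, G5}.
P(S) = 0.234 + 0.17 = 0.404.
P(T ∩ S) = 0.0452·0.234 + 0.1455·0.17 = 0.0105768 + 0.024735 = 0.0353118.
P(T | S) = 0.0353118 / 0.404 = 0.087405…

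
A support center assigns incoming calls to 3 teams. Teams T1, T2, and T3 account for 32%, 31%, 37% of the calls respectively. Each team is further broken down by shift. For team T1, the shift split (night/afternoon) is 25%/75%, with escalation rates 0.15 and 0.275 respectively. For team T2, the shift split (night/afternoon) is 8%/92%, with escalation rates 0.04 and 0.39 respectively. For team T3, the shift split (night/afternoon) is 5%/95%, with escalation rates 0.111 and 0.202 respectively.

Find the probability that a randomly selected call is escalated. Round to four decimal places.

P(E|T1) = 0.25·0.15 + 0.75·0.275 = 0.0375 + 0.20625 = 0.24375
P(E|T2) = 0.08·0.04 + 0.92·0.39 = 0.0032 + 0.3588 = 0.362
P(E|T3) = 0.05·0.111 + 0.95·0.202 = 0.00555 + 0.1919 = 0.19745
Then overall,
P(E) = 0.32·0.24375 + 0.31·0.362 + 0.37·0.19745
      = 0.078 + 0.11222 + 0.0730565 = 0.2632765

0.2633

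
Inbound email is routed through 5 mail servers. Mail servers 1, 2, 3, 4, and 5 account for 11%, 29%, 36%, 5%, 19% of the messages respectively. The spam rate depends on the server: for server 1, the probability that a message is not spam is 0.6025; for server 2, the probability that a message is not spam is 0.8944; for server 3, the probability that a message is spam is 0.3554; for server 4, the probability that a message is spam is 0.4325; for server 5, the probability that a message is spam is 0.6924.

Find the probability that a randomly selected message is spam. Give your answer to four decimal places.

0.3555

P(S|1) = 1 − 0.6025 = 0.3975.
P(S|2) = 1 − 0.8944 = 0.1056.
By the law of total probability,
P(S) = P(S|1)·P(1) + P(S|2)·P(2) + P(S|3)·P(3) + P(S|4)·P(4) + P(S|5)·P(5)
      = 0.3975·0.11 + 0.1056·0.29 + 0.3554·0.36 + 0.4325·0.05 + 0.6924·0.19
      = 0.043725 + 0.030624 + 0.127944 + 0.021625 + 0.131556 = 0.355474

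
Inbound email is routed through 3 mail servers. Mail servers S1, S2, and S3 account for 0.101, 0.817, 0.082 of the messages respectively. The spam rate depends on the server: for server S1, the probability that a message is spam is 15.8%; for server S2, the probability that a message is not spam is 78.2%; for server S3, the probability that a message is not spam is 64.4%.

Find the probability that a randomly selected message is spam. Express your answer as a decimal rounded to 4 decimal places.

P(S|S2) = 1 − 0.782 = 0.218.
P(S|S3) = 1 − 0.644 = 0.356.
By the law of total probability,
P(S) = P(S|S1)·P(S1) + P(S|S2)·P(S2) + P(S|S3)·P(S3)
      = 0.158·0.101 + 0.218·0.817 + 0.356·0.082
      = 0.015958 + 0.178106 + 0.029192 = 0.223256

P(S) ≈ 0.2233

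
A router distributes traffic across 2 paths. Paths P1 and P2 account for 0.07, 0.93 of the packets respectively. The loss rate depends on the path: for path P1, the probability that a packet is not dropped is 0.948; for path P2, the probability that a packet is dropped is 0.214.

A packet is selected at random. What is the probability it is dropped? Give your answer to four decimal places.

P(L|P1) = 1 − 0.948 = 0.052.
P(L) = P(L|P1)·P(P1) + P(L|P2)·P(P2)
      = 0.052·0.07 + 0.214·0.93
      = 0.00364 + 0.19902 = 0.20266

P(L) ≈ 0.2027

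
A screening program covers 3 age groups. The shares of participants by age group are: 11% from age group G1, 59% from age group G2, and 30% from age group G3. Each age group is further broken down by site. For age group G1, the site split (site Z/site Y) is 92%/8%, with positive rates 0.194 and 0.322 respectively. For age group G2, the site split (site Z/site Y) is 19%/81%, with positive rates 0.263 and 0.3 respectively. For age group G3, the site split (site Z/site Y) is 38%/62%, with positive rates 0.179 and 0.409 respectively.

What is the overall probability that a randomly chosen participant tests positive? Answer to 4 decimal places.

P(T|G1) = 0.92·0.194 + 0.08·0.322 = 0.17848 + 0.02576 = 0.20424
P(T|G2) = 0.19·0.263 + 0.81·0.3 = 0.04997 + 0.243 = 0.29297
P(T|G3) = 0.38·0.179 + 0.62·0.409 = 0.06802 + 0.25358 = 0.3216
Then overall,
P(T) = 0.11·0.20424 + 0.59·0.29297 + 0.3·0.3216
      = 0.0224664 + 0.1728523 + 0.09648 = 0.2917987

P(T) ≈ 0.2918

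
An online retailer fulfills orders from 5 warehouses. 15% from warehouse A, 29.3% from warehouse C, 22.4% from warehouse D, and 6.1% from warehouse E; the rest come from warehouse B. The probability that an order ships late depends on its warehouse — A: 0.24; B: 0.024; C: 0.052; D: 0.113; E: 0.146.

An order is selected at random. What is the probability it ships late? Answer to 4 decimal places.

0.0920

P(B) = 1 − (0.15 + 0.293 + 0.224 + 0.061) = 0.272.
P(L) = P(L|A)·P(A) + P(L|B)·P(B) + P(L|C)·P(C) + P(L|D)·P(D) + P(L|E)·P(E)
      = 0.24·0.15 + 0.024·0.272 + 0.052·0.293 + 0.113·0.224 + 0.146·0.061
      = 0.036 + 0.006528 + 0.015236 + 0.025312 + 0.008906 = 0.091982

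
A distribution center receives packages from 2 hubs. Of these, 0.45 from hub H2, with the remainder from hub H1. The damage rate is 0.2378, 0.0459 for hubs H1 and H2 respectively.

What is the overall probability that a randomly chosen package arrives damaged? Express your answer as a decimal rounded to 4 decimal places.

P(D) ≈ 0.1514

P(H1) = 1 − (0.45) = 0.55.
Using total probability over the partition,
P(D) = P(D|H1)·P(H1) + P(D|H2)·P(H2)
      = 0.2378·0.55 + 0.0459·0.45
      = 0.13079 + 0.020655 = 0.151445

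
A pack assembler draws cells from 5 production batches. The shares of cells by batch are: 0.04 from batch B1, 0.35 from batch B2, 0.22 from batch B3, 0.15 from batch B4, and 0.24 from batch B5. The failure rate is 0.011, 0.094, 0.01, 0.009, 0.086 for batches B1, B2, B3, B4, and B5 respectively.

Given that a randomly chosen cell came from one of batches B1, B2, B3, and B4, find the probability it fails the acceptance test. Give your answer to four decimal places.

P(F|S) ≈ 0.0485

Let S = {B1, B2, B3, B4}.
P(S) = 0.04 + 0.35 + 0.22 + 0.15 = 0.76.
P(F ∩ S) = 0.011·0.04 + 0.094·0.35 + 0.01·0.22 + 0.009·0.15 = 0.00044 + 0.0329 + 0.0022 + 0.00135 = 0.03689.
P(F | S) = 0.03689 / 0.76 = 0.048539…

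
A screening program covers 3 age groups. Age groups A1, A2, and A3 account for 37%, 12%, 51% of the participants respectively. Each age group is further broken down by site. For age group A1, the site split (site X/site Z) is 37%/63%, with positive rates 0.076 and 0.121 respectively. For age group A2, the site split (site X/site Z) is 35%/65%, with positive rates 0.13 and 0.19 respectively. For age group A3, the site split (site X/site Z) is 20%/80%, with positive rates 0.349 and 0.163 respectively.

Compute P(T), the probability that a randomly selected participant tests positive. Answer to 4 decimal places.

0.1610

P(T|A1) = 0.37·0.076 + 0.63·0.121 = 0.02812 + 0.07623 = 0.10435
P(T|A2) = 0.35·0.13 + 0.65·0.19 = 0.0455 + 0.1235 = 0.169
P(T|A3) = 0.2·0.349 + 0.8·0.163 = 0.0698 + 0.1304 = 0.2002
Then overall,
P(T) = 0.37·0.10435 + 0.12·0.169 + 0.51·0.2002
      = 0.0386095 + 0.02028 + 0.102102 = 0.1609915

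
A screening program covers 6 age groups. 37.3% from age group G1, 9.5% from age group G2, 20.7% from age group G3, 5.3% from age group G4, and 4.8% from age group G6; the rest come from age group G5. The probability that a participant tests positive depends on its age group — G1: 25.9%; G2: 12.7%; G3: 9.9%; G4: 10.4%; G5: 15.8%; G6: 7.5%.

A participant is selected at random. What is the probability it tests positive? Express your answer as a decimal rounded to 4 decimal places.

0.1737

P(G5) = 1 − (0.373 + 0.095 + 0.207 + 0.053 + 0.048) = 0.224.
P(T) = P(T|G1)·P(G1) + P(T|G2)·P(G2) + P(T|G3)·P(G3) + P(T|G4)·P(G4) + P(T|G5)·P(G5) + P(T|G6)·P(G6)
      = 0.259·0.373 + 0.127·0.095 + 0.099·0.207 + 0.104·0.053 + 0.158·0.224 + 0.075·0.048
      = 0.096607 + 0.012065 + 0.020493 + 0.005512 + 0.035392 + 0.0036 = 0.173669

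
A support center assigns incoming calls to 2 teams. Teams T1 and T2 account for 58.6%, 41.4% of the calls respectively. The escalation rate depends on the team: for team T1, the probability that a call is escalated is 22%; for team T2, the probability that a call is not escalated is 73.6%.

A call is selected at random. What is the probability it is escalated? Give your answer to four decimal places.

P(E|T2) = 1 − 0.736 = 0.264.
P(E) = P(E|T1)·P(T1) + P(E|T2)·P(T2)
      = 0.22·0.586 + 0.264·0.414
      = 0.12892 + 0.109296 = 0.238216

P(E) ≈ 0.2382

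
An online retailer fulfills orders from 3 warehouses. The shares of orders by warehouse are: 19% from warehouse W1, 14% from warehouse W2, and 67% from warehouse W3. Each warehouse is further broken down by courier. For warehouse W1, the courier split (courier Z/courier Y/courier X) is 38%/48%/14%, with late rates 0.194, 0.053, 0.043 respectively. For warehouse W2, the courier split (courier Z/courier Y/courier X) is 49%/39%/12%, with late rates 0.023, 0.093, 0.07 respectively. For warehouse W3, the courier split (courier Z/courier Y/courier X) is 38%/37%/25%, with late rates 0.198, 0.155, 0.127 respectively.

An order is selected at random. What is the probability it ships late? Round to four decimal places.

P(L|W1) = 0.38·0.194 + 0.48·0.053 + 0.14·0.043 = 0.07372 + 0.02544 + 0.00602 = 0.10518
P(L|W2) = 0.49·0.023 + 0.39·0.093 + 0.12·0.07 = 0.01127 + 0.03627 + 0.0084 = 0.05594
P(L|W3) = 0.38·0.198 + 0.37·0.155 + 0.25·0.127 = 0.07524 + 0.05735 + 0.03175 = 0.16434
Then overall,
P(L) = 0.19·0.10518 + 0.14·0.05594 + 0.67·0.16434
      = 0.0199842 + 0.0078316 + 0.1101078 = 0.1379236

0.1379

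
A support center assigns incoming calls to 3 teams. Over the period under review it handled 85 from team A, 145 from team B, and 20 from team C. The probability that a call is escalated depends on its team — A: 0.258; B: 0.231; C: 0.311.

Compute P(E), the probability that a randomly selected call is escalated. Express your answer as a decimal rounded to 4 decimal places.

Total: 85 + 145 + 20 = 250.
P(A) = 85/250 = 0.34. P(B) = 145/250 = 0.58. P(C) = 20/250 = 0.08.
Summing over the partition,
P(E) = P(E|A)·P(A) + P(E|B)·P(B) + P(E|C)·P(C)
      = 0.258·0.34 + 0.231·0.58 + 0.311·0.08
      = 0.08772 + 0.13398 + 0.02488 = 0.24658

P(E) ≈ 0.2466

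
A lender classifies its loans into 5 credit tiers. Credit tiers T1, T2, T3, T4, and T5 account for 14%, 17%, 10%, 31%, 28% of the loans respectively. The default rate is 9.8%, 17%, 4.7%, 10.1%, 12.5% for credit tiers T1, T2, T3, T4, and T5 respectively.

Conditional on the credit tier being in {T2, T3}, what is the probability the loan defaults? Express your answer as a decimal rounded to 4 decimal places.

Let S = {T2, T3}.
P(S) = 0.17 + 0.1 = 0.27.
P(D ∩ S) = 0.17·0.17 + 0.047·0.1 = 0.0289 + 0.0047 = 0.0336.
P(D | S) = 0.0336 / 0.27 = 0.124444…

0.1244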